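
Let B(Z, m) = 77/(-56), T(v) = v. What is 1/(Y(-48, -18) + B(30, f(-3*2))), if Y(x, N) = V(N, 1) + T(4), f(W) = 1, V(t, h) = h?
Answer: 8/29 ≈ 0.27586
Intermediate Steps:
Y(x, N) = 5 (Y(x, N) = 1 + 4 = 5)
B(Z, m) = -11/8 (B(Z, m) = 77*(-1/56) = -11/8)
1/(Y(-48, -18) + B(30, f(-3*2))) = 1/(5 - 11/8) = 1/(29/8) = 8/29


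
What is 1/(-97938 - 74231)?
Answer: -1/172169 ≈ -5.8082e-6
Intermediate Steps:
1/(-97938 - 74231) = 1/(-172169) = -1/172169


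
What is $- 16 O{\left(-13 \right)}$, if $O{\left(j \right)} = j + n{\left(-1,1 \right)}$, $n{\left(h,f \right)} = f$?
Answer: $192$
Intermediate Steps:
$O{\left(j \right)} = 1 + j$ ($O{\left(j \right)} = j + 1 = 1 + j$)
$- 16 O{\left(-13 \right)} = - 16 \left(1 - 13\right) = \left(-16\right) \left(-12\right) = 192$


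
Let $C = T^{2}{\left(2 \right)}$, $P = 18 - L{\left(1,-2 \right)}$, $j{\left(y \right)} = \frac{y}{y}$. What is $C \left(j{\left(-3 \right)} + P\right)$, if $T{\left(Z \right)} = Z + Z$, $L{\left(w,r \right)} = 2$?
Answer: $272$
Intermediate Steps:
$T{\left(Z \right)} = 2 Z$
$j{\left(y \right)} = 1$
$P = 16$ ($P = 18 - 2 = 16$)
$C = 16$ ($C = \left(2 \cdot 2\right)^{2} = 4^{2} = 16$)
$C \left(j{\left(-3 \right)} + P\right) = 16 \left(1 + 16\right) = 16 \cdot 17 = 272$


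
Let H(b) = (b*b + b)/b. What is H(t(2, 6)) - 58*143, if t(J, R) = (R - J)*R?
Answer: -8269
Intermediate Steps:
t(J, R) = R*(R - J)
H(b) = (b + b²)/b (H(b) = (b² + b)/b = (b + b²)/b)
H(t(2, 6)) - 58*143 = (1 + 6*(6 - 1*2)) - 58*143 = (1 + 6*(6 - 2)) - 8294 = (1 + 6*4) - 8294 = (1 + 24) - 8294 = 25 - 8294 = -8269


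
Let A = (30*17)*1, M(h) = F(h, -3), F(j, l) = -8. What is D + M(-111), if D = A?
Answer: 502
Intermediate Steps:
M(h) = -8
A = 510 (A = 510*1 = 510)
D = 510
D + M(-111) = 510 - 8 = 502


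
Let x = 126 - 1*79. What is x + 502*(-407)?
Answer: -204267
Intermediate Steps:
x = 47 (x = 126 - 79 = 47)
x + 502*(-407) = 47 + 502*(-407) = 47 - 204314 = -204267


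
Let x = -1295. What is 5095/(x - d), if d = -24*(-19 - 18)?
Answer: -5095/2183 ≈ -2.3339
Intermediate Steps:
d = 888 (d = -24*(-37) = 888)
5095/(x - d) = 5095/(-1295 - 1*888) = 5095/(-1295 - 888) = 5095/(-2183) = 5095*(-1/2183) = -5095/2183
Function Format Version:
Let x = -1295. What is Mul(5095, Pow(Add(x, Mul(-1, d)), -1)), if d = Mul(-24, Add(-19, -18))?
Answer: Rational(-5095, 2183) ≈ -2.3339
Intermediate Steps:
d = 888 (d = Mul(-24, -37) = 888)
Mul(5095, Pow(Add(x, Mul(-1, d)), -1)) = Mul(5095, Pow(Add(-1295, Mul(-1, 888)), -1)) = Mul(5095, Pow(Add(-1295, -888), -1)) = Mul(5095, Pow(-2183, -1)) = Mul(5095, Rational(-1, 2183)) = Rational(-5095, 2183)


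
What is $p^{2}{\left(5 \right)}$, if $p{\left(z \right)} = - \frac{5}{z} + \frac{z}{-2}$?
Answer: $\frac{49}{4} \approx 12.25$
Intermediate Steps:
$p{\left(z \right)} = - \frac{5}{z} - \frac{z}{2}$ ($p{\left(z \right)} = - \frac{5}{z} + z \left(- \frac{1}{2}\right) = - \frac{5}{z} - \frac{z}{2}$)
$p^{2}{\left(5 \right)} = \left(- \frac{5}{5} - \frac{5}{2}\right)^{2} = \left(\left(-5\right) \frac{1}{5} - \frac{5}{2}\right)^{2} = \left(-1 - \frac{5}{2}\right)^{2} = \left(- \frac{7}{2}\right)^{2} = \frac{49}{4}$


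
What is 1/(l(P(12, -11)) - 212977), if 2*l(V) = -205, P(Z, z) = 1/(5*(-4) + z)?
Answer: -2/426159 ≈ -4.6931e-6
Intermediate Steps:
P(Z, z) = 1/(-20 + z)
l(V) = -205/2 (l(V) = (½)*(-205) = -205/2)
1/(l(P(12, -11)) - 212977) = 1/(-205/2 - 212977) = 1/(-426159/2) = -2/426159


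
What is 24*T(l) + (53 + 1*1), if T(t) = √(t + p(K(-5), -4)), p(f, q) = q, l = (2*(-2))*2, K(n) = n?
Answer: 54 + 48*I*√3 ≈ 54.0 + 83.138*I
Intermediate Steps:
l = -8 (l = -4*2 = -8)
T(t) = √(-4 + t) (T(t) = √(t - 4) = √(-4 + t))
24*T(l) + (53 + 1*1) = 24*√(-4 - 8) + (53 + 1*1) = 24*√(-12) + (53 + 1) = 24*(2*I*√3) + 54 = 48*I*√3 + 54 = 54 + 48*I*√3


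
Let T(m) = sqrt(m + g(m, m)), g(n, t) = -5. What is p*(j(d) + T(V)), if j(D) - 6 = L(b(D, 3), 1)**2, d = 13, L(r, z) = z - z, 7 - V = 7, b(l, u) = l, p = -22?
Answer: -132 - 22*I*sqrt(5) ≈ -132.0 - 49.193*I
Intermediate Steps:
V = 0 (V = 7 - 1*7 = 7 - 7 = 0)
L(r, z) = 0
j(D) = 6 (j(D) = 6 + 0**2 = 6 + 0 = 6)
T(m) = sqrt(-5 + m) (T(m) = sqrt(m - 5) = sqrt(-5 + m))
p*(j(d) + T(V)) = -22*(6 + sqrt(-5 + 0)) = -22*(6 + sqrt(-5)) = -22*(6 + I*sqrt(5)) = -132 - 22*I*sqrt(5)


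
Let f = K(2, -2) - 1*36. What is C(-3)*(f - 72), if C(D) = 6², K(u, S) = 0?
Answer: -3888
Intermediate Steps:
C(D) = 36
f = -36 (f = 0 - 1*36 = 0 - 36 = -36)
C(-3)*(f - 72) = 36*(-36 - 72) = 36*(-108) = -3888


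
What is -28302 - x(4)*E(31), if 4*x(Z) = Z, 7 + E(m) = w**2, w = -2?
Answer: -28299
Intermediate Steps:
E(m) = -3 (E(m) = -7 + (-2)**2 = -7 + 4 = -3)
x(Z) = Z/4
-28302 - x(4)*E(31) = -28302 - (1/4)*4*(-3) = -28302 - (-3) = -28302 - 1*(-3) = -28302 + 3 = -28299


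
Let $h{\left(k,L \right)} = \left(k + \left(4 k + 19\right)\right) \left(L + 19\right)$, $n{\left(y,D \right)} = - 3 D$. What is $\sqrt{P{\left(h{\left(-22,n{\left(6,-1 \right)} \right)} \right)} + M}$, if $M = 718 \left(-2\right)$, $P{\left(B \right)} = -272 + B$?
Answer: $i \sqrt{3710} \approx 60.91 i$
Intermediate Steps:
$h{\left(k,L \right)} = \left(19 + L\right) \left(19 + 5 k\right)$ ($h{\left(k,L \right)} = \left(k + \left(19 + 4 k\right)\right) \left(19 + L\right) = \left(19 + 5 k\right) \left(19 + L\right) = \left(19 + L\right) \left(19 + 5 k\right)$)
$M = -1436$
$\sqrt{P{\left(h{\left(-22,n{\left(6,-1 \right)} \right)} \right)} + M} = \sqrt{\left(-272 + \left(361 + 19 \left(\left(-3\right) \left(-1\right)\right) + 95 \left(-22\right) + 5 \left(\left(-3\right) \left(-1\right)\right) \left(-22\right)\right)\right) - 1436} = \sqrt{\left(-272 + \left(361 + 19 \cdot 3 - 2090 + 5 \cdot 3 \left(-22\right)\right)\right) - 1436} = \sqrt{\left(-272 + \left(361 + 57 - 2090 - 330\right)\right) - 1436} = \sqrt{\left(-272 - 2002\right) - 1436} = \sqrt{-2274 - 1436} = \sqrt{-3710} = i \sqrt{3710}$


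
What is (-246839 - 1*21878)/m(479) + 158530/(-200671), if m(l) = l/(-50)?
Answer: 2696109519480/96121409 ≈ 28049.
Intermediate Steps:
m(l) = -l/50 (m(l) = l*(-1/50) = -l/50)
(-246839 - 1*21878)/m(479) + 158530/(-200671) = (-246839 - 1*21878)/((-1/50*479)) + 158530/(-200671) = (-246839 - 21878)/(-479/50) + 158530*(-1/200671) = -268717*(-50/479) - 158530/200671 = 13435850/479 - 158530/200671 = 2696109519480/96121409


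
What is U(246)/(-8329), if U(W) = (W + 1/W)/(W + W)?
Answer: -60517/1008075528 ≈ -6.0032e-5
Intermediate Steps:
U(W) = (W + 1/W)/(2*W) (U(W) = (W + 1/W)/((2*W)) = (W + 1/W)*(1/(2*W)) = (W + 1/W)/(2*W))
U(246)/(-8329) = ((½)*(1 + 246²)/246²)/(-8329) = ((½)*(1/60516)*(1 + 60516))*(-1/8329) = ((½)*(1/60516)*60517)*(-1/8329) = (60517/121032)*(-1/8329) = -60517/1008075528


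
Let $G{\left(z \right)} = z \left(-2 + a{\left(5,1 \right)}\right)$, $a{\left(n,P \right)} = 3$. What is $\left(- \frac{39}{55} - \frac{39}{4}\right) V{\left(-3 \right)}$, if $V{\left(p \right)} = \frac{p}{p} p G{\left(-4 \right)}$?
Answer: $- \frac{6903}{55} \approx -125.51$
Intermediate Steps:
$G{\left(z \right)} = z$ ($G{\left(z \right)} = z \left(-2 + 3\right) = z 1 = z$)
$V{\left(p \right)} = - 4 p$ ($V{\left(p \right)} = \frac{p}{p} p \left(-4\right) = 1 p \left(-4\right) = p \left(-4\right) = - 4 p$)
$\left(- \frac{39}{55} - \frac{39}{4}\right) V{\left(-3 \right)} = \left(- \frac{39}{55} - \frac{39}{4}\right) \left(\left(-4\right) \left(-3\right)\right) = \left(\left(-39\right) \frac{1}{55} - \frac{39}{4}\right) 12 = \left(- \frac{39}{55} - \frac{39}{4}\right) 12 = \left(- \frac{2301}{220}\right) 12 = - \frac{6903}{55}$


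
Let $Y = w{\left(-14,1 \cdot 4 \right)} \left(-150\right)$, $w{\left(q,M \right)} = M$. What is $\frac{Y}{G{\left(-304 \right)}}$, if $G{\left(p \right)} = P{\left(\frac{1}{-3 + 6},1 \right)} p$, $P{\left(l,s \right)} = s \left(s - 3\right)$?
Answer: $- \frac{75}{76} \approx -0.98684$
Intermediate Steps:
$P{\left(l,s \right)} = s \left(-3 + s\right)$
$G{\left(p \right)} = - 2 p$ ($G{\left(p \right)} = 1 \left(-3 + 1\right) p = 1 \left(-2\right) p = - 2 p$)
$Y = -600$ ($Y = 1 \cdot 4 \left(-150\right) = 4 \left(-150\right) = -600$)
$\frac{Y}{G{\left(-304 \right)}} = - \frac{600}{\left(-2\right) \left(-304\right)} = - \frac{600}{608} = \left(-600\right) \frac{1}{608} = - \frac{75}{76}$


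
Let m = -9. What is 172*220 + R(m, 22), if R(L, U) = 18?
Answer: 37858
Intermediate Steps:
172*220 + R(m, 22) = 172*220 + 18 = 37840 + 18 = 37858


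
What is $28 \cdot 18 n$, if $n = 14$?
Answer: $7056$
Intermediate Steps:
$28 \cdot 18 n = 28 \cdot 18 \cdot 14 = 504 \cdot 14 = 7056$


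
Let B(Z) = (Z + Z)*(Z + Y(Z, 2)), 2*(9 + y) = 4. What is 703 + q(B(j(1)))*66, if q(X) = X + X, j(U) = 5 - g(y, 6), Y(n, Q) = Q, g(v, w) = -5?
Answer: 32383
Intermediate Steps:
y = -7 (y = -9 + (1/2)*4 = -9 + 2 = -7)
j(U) = 10 (j(U) = 5 - 1*(-5) = 5 + 5 = 10)
B(Z) = 2*Z*(2 + Z) (B(Z) = (Z + Z)*(Z + 2) = (2*Z)*(2 + Z) = 2*Z*(2 + Z))
q(X) = 2*X
703 + q(B(j(1)))*66 = 703 + (2*(2*10*(2 + 10)))*66 = 703 + (2*(2*10*12))*66 = 703 + (2*240)*66 = 703 + 480*66 = 703 + 31680 = 32383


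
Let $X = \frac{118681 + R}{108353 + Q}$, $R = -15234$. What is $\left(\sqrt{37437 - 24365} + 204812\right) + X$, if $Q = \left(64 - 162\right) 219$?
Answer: $\frac{17796422939}{86891} + 4 \sqrt{817} \approx 2.0493 \cdot 10^{5}$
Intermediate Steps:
$Q = -21462$ ($Q = \left(-98\right) 219 = -21462$)
$X = \frac{103447}{86891}$ ($X = \frac{118681 - 15234}{108353 - 21462} = \frac{103447}{86891} \approx 1.1905$)
$\left(\sqrt{37437 - 24365} + 204812\right) + X = \left(\sqrt{37437 - 24365} + 204812\right) + \frac{103447}{86891} = \left(\sqrt{13072} + 204812\right) + \frac{103447}{86891} = \left(4 \sqrt{817} + 204812\right) + \frac{103447}{86891} = \left(204812 + 4 \sqrt{817}\right) + \frac{103447}{86891} = \frac{17796422939}{86891} + 4 \sqrt{817}$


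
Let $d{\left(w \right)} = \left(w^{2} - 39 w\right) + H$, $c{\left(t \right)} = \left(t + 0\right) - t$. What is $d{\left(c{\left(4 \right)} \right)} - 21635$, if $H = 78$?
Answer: $-21557$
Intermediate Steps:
$c{\left(t \right)} = 0$ ($c{\left(t \right)} = t - t = 0$)
$d{\left(w \right)} = 78 + w^{2} - 39 w$ ($d{\left(w \right)} = \left(w^{2} - 39 w\right) + 78 = 78 + w^{2} - 39 w$)
$d{\left(c{\left(4 \right)} \right)} - 21635 = \left(78 + 0^{2} - 0\right) - 21635 = \left(78 + 0 + 0\right) - 21635 = 78 - 21635 = -21557$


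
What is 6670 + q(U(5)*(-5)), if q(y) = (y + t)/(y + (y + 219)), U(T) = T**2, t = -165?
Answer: 207060/31 ≈ 6679.4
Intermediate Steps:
q(y) = (-165 + y)/(219 + 2*y) (q(y) = (y - 165)/(y + (y + 219)) = (-165 + y)/(y + (219 + y)) = (-165 + y)/(219 + 2*y))
6670 + q(U(5)*(-5)) = 6670 + (-165 + 5**2*(-5))/(219 + 2*(5**2*(-5))) = 6670 + (-165 + 25*(-5))/(219 + 2*(25*(-5))) = 6670 + (-165 - 125)/(219 + 2*(-125)) = 6670 - 290/(219 - 250) = 6670 - 290/(-31) = 6670 - 1/31*(-290) = 6670 + 290/31 = 207060/31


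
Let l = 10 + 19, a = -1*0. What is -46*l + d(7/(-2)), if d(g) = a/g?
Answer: -1334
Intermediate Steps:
a = 0
d(g) = 0 (d(g) = 0/g = 0)
l = 29
-46*l + d(7/(-2)) = -46*29 + 0 = -1334 + 0 = -1334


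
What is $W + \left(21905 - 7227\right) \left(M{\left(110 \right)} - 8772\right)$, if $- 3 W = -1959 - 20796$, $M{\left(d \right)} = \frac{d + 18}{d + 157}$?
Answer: $- \frac{34373792093}{267} \approx -1.2874 \cdot 10^{8}$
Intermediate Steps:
$M{\left(d \right)} = \frac{18 + d}{157 + d}$
$W = 7585$ ($W = - \frac{-1959 - 20796}{3} = \left(- \frac{1}{3}\right) \left(-22755\right) = 7585$)
$W + \left(21905 - 7227\right) \left(M{\left(110 \right)} - 8772\right) = 7585 + \left(21905 - 7227\right) \left(\frac{18 + 110}{157 + 110} - 8772\right) = 7585 + 14678 \left(\frac{1}{267} \cdot 128 - 8772\right) = 7585 + 14678 \left(\frac{128}{267} - 8772\right) = 7585 + 14678 \left(- \frac{2341996}{267}\right) = 7585 - \frac{34375817288}{267} = - \frac{34373792093}{267}$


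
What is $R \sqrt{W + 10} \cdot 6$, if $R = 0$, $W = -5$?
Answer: $0$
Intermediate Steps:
$R \sqrt{W + 10} \cdot 6 = 0 \sqrt{-5 + 10} \cdot 6 = 0 \sqrt{5} \cdot 6 = 0 \cdot 6 = 0$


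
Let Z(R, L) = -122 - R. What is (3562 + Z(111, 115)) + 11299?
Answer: 14628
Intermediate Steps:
(3562 + Z(111, 115)) + 11299 = (3562 + (-122 - 1*111)) + 11299 = (3562 + (-122 - 111)) + 11299 = (3562 - 233) + 11299 = 3329 + 11299 = 14628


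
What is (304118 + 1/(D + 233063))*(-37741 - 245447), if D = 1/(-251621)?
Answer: -841755452232030274366/9773924187 ≈ -8.6123e+10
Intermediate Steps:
D = -1/251621 ≈ -3.9742e-6
(304118 + 1/(D + 233063))*(-37741 - 245447) = (304118 + 1/(-1/251621 + 233063))*(-37741 - 245447) = (304118 + 1/(58643545122/251621))*(-283188) = (304118 + 251621/58643545122)*(-283188) = (17834557655664017/58643545122)*(-283188) = -841755452232030274366/9773924187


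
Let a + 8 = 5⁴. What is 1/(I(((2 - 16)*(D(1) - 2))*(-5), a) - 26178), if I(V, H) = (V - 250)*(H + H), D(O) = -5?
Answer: -1/939338 ≈ -1.0646e-6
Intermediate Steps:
a = 617 (a = -8 + 5⁴ = -8 + 625 = 617)
I(V, H) = 2*H*(-250 + V) (I(V, H) = (-250 + V)*(2*H) = 2*H*(-250 + V))
1/(I(((2 - 16)*(D(1) - 2))*(-5), a) - 26178) = 1/(2*617*(-250 + ((2 - 16)*(-5 - 2))*(-5)) - 26178) = 1/(2*617*(-250 - 14*(-7)*(-5)) - 26178) = 1/(2*617*(-250 + 98*(-5)) - 26178) = 1/(2*617*(-250 - 490) - 26178) = 1/(2*617*(-740) - 26178) = 1/(-913160 - 26178) = 1/(-939338) = -1/939338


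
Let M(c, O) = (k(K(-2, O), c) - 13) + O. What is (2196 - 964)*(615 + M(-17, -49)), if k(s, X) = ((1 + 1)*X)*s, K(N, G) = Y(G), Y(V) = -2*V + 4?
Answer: -3591280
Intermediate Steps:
Y(V) = 4 - 2*V
K(N, G) = 4 - 2*G
k(s, X) = 2*X*s (k(s, X) = (2*X)*s = 2*X*s)
M(c, O) = -13 + O + 2*c*(4 - 2*O) (M(c, O) = (2*c*(4 - 2*O) - 13) + O = (-13 + 2*c*(4 - 2*O)) + O = -13 + O + 2*c*(4 - 2*O))
(2196 - 964)*(615 + M(-17, -49)) = (2196 - 964)*(615 + (-13 - 49 - 4*(-17)*(-2 - 49))) = 1232*(615 + (-13 - 49 - 4*(-17)*(-51))) = 1232*(615 + (-13 - 49 - 3468)) = 1232*(615 - 3530) = 1232*(-2915) = -3591280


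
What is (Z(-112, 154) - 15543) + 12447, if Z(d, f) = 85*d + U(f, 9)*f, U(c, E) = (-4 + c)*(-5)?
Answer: -128116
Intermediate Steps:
U(c, E) = 20 - 5*c
Z(d, f) = 85*d + f*(20 - 5*f) (Z(d, f) = 85*d + (20 - 5*f)*f = 85*d + f*(20 - 5*f))
(Z(-112, 154) - 15543) + 12447 = ((85*(-112) - 5*154*(-4 + 154)) - 15543) + 12447 = ((-9520 - 5*154*150) - 15543) + 12447 = ((-9520 - 115500) - 15543) + 12447 = (-125020 - 15543) + 12447 = -140563 + 12447 = -128116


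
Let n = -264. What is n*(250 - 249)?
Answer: -264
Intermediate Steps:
n*(250 - 249) = -264*(250 - 249) = -264*1 = -264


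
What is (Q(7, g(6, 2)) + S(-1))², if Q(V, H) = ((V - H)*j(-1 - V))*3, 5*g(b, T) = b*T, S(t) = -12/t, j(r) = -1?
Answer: 81/25 ≈ 3.2400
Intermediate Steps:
g(b, T) = T*b/5 (g(b, T) = (b*T)/5 = (T*b)/5 = T*b/5)
Q(V, H) = -3*V + 3*H (Q(V, H) = ((V - H)*(-1))*3 = (H - V)*3 = -3*V + 3*H)
(Q(7, g(6, 2)) + S(-1))² = ((-3*7 + 3*((⅕)*2*6)) - 12/(-1))² = ((-21 + 3*(12/5)) - 12*(-1))² = ((-21 + 36/5) + 12)² = (-69/5 + 12)² = (-9/5)² = 81/25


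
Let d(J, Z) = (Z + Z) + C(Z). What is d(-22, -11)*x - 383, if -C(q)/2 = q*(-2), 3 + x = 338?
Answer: -22493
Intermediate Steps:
x = 335 (x = -3 + 338 = 335)
C(q) = 4*q (C(q) = -2*q*(-2) = -(-4)*q = 4*q)
d(J, Z) = 6*Z (d(J, Z) = (Z + Z) + 4*Z = 2*Z + 4*Z = 6*Z)
d(-22, -11)*x - 383 = (6*(-11))*335 - 383 = -66*335 - 383 = -22110 - 383 = -22493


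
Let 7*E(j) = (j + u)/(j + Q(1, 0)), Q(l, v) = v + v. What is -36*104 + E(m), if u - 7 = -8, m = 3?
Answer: -78622/21 ≈ -3743.9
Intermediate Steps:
u = -1 (u = 7 - 8 = -1)
Q(l, v) = 2*v
E(j) = (-1 + j)/(7*j) (E(j) = ((j - 1)/(j + 2*0))/7 = ((-1 + j)/(j + 0))/7 = ((-1 + j)/j)/7 = (-1 + j)/(7*j))
-36*104 + E(m) = -36*104 + (1/7)*(-1 + 3)/3 = -3744 + (1/7)*(1/3)*2 = -3744 + 2/21 = -78622/21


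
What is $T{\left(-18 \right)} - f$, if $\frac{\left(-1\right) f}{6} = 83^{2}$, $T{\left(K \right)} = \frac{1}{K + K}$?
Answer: $\frac{1488023}{36} \approx 41334.0$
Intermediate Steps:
$T{\left(K \right)} = \frac{1}{2 K}$
$f = -41334$ ($f = - 6 \cdot 83^{2} = \left(-6\right) 6889 = -41334$)
$T{\left(-18 \right)} - f = \frac{1}{2 \left(-18\right)} - -41334 = \frac{1}{2} \left(- \frac{1}{18}\right) + 41334 = - \frac{1}{36} + 41334 = \frac{1488023}{36}$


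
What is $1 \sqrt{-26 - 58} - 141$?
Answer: $-141 + 2 i \sqrt{21} \approx -141.0 + 9.1651 i$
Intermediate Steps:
$1 \sqrt{-26 - 58} - 141 = 1 \sqrt{-84} - 141 = 1 \cdot 2 i \sqrt{21} - 141 = 2 i \sqrt{21} - 141 = -141 + 2 i \sqrt{21}$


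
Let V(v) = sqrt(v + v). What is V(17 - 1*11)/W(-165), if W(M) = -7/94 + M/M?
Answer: 188*sqrt(3)/87 ≈ 3.7428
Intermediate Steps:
V(v) = sqrt(2)*sqrt(v) (V(v) = sqrt(2*v) = sqrt(2)*sqrt(v))
W(M) = 87/94 (W(M) = -7*1/94 + 1 = -7/94 + 1 = 87/94)
V(17 - 1*11)/W(-165) = (sqrt(2)*sqrt(17 - 1*11))/(87/94) = (sqrt(2)*sqrt(17 - 11))*(94/87) = (sqrt(2)*sqrt(6))*(94/87) = (2*sqrt(3))*(94/87) = 188*sqrt(3)/87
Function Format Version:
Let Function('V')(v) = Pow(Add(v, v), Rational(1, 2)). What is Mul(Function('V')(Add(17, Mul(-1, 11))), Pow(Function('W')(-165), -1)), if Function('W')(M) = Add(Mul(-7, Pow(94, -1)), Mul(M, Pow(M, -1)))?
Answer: Mul(Rational(188, 87), Pow(3, Rational(1, 2))) ≈ 3.7428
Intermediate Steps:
Function('V')(v) = Mul(Pow(2, Rational(1, 2)), Pow(v, Rational(1, 2))) (Function('V')(v) = Pow(Mul(2, v), Rational(1, 2)) = Mul(Pow(2, Rational(1, 2)), Pow(v, Rational(1, 2))))
Function('W')(M) = Rational(87, 94) (Function('W')(M) = Add(Mul(-7, Rational(1, 94)), 1) = Add(Rational(-7, 94), 1) = Rational(87, 94))
Mul(Function('V')(Add(17, Mul(-1, 11))), Pow(Function('W')(-165), -1)) = Mul(Mul(Pow(2, Rational(1, 2)), Pow(Add(17, Mul(-1, 11)), Rational(1, 2))), Pow(Rational(87, 94), -1)) = Mul(Mul(Pow(2, Rational(1, 2)), Pow(Add(17, -11), Rational(1, 2))), Rational(94, 87)) = Mul(Mul(Pow(2, Rational(1, 2)), Pow(6, Rational(1, 2))), Rational(94, 87)) = Mul(Mul(2, Pow(3, Rational(1, 2))), Rational(94, 87)) = Mul(Rational(188, 87), Pow(3, Rational(1, 2)))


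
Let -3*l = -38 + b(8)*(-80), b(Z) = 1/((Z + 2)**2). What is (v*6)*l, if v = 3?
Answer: 1164/5 ≈ 232.80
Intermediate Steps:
b(Z) = (2 + Z)**(-2) (b(Z) = 1/((2 + Z)**2) = (2 + Z)**(-2))
l = 194/15 (l = -(-38 - 80/(2 + 8)**2)/3 = -(-38 - 80/10**2)/3 = -(-38 + (1/100)*(-80))/3 = -(-38 - 4/5)/3 = -1/3*(-194/5) = 194/15 ≈ 12.933)
(v*6)*l = (3*6)*(194/15) = 18*(194/15) = 1164/5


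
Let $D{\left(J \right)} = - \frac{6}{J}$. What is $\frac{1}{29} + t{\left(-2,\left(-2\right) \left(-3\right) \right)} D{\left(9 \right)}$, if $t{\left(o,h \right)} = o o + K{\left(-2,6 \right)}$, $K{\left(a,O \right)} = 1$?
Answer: $- \frac{287}{87} \approx -3.2989$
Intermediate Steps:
$t{\left(o,h \right)} = 1 + o^{2}$ ($t{\left(o,h \right)} = o o + 1 = o^{2} + 1 = 1 + o^{2}$)
$\frac{1}{29} + t{\left(-2,\left(-2\right) \left(-3\right) \right)} D{\left(9 \right)} = \frac{1}{29} + \left(1 + \left(-2\right)^{2}\right) \left(- \frac{6}{9}\right) = \frac{1}{29} + \left(1 + 4\right) \left(\left(-6\right) \frac{1}{9}\right) = \frac{1}{29} + 5 \left(- \frac{2}{3}\right) = \frac{1}{29} - \frac{10}{3} = - \frac{287}{87}$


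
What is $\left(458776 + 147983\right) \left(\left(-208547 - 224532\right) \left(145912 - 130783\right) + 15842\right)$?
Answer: $-3975507023082891$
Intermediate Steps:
$\left(458776 + 147983\right) \left(\left(-208547 - 224532\right) \left(145912 - 130783\right) + 15842\right) = 606759 \left(\left(-433079\right) 15129 + 15842\right) = 606759 \left(-6552052191 + 15842\right) = 606759 \left(-6552036349\right) = -3975507023082891$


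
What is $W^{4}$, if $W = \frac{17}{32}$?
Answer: $\frac{83521}{1048576} \approx 0.079652$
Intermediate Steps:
$W = \frac{17}{32}$ ($W = 17 \cdot \frac{1}{32} = \frac{17}{32} \approx 0.53125$)
$W^{4} = \left(\frac{17}{32}\right)^{4} = \frac{83521}{1048576}$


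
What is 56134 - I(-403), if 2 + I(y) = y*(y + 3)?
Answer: -105064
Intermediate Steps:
I(y) = -2 + y*(3 + y) (I(y) = -2 + y*(y + 3) = -2 + y*(3 + y))
56134 - I(-403) = 56134 - (-2 + (-403)² + 3*(-403)) = 56134 - (-2 + 162409 - 1209) = 56134 - 1*161198 = 56134 - 161198 = -105064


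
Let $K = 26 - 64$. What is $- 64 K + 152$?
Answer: $2584$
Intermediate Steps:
$K = -38$ ($K = 26 - 64 = -38$)
$- 64 K + 152 = \left(-64\right) \left(-38\right) + 152 = 2432 + 152 = 2584$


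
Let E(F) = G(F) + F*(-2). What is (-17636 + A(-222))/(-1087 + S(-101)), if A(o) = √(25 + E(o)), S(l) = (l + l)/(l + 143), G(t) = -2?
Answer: 92589/5732 - 21*√467/22928 ≈ 16.133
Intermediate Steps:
E(F) = -2 - 2*F (E(F) = -2 + F*(-2) = -2 - 2*F)
S(l) = 2*l/(143 + l) (S(l) = (2*l)/(143 + l) = 2*l/(143 + l))
A(o) = √(23 - 2*o) (A(o) = √(25 + (-2 - 2*o)) = √(23 - 2*o))
(-17636 + A(-222))/(-1087 + S(-101)) = (-17636 + √(23 - 2*(-222)))/(-1087 + 2*(-101)/(143 - 101)) = (-17636 + √(23 + 444))/(-1087 + 2*(-101)/42) = (-17636 + √467)/(-1087 + 2*(-101)*(1/42)) = (-17636 + √467)/(-1087 - 101/21) = (-17636 + √467)/(-22928/21) = (-17636 + √467)*(-21/22928) = 92589/5732 - 21*√467/22928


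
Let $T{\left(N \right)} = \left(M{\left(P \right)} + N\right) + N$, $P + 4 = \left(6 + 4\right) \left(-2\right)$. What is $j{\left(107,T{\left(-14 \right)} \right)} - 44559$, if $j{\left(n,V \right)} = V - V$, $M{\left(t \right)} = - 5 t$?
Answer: $-44559$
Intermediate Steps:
$P = -24$ ($P = -4 + \left(6 + 4\right) \left(-2\right) = -4 + 10 \left(-2\right) = -4 - 20 = -24$)
$T{\left(N \right)} = 120 + 2 N$ ($T{\left(N \right)} = \left(\left(-5\right) \left(-24\right) + N\right) + N = \left(120 + N\right) + N = 120 + 2 N$)
$j{\left(n,V \right)} = 0$
$j{\left(107,T{\left(-14 \right)} \right)} - 44559 = 0 - 44559 = -44559$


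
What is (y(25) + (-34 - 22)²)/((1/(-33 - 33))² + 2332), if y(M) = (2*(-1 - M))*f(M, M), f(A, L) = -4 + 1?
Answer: 14339952/10158193 ≈ 1.4117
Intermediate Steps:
f(A, L) = -3
y(M) = 6 + 6*M (y(M) = (2*(-1 - M))*(-3) = (-2 - 2*M)*(-3) = 6 + 6*M)
(y(25) + (-34 - 22)²)/((1/(-33 - 33))² + 2332) = ((6 + 6*25) + (-34 - 22)²)/((1/(-33 - 33))² + 2332) = ((6 + 150) + (-56)²)/((1/(-66))² + 2332) = (156 + 3136)/((-1/66)² + 2332) = 3292/(1/4356 + 2332) = 3292/(10158193/4356) = 3292*(4356/10158193) = 14339952/10158193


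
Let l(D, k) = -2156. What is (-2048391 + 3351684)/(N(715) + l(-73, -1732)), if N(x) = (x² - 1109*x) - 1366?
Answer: -1303293/285232 ≈ -4.5692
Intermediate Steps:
N(x) = -1366 + x² - 1109*x
(-2048391 + 3351684)/(N(715) + l(-73, -1732)) = (-2048391 + 3351684)/((-1366 + 715² - 1109*715) - 2156) = 1303293/((-1366 + 511225 - 792935) - 2156) = 1303293/(-283076 - 2156) = 1303293/(-285232) = 1303293*(-1/285232) = -1303293/285232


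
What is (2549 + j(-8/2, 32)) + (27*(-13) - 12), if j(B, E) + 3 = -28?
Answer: 2155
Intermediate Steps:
j(B, E) = -31 (j(B, E) = -3 - 28 = -31)
(2549 + j(-8/2, 32)) + (27*(-13) - 12) = (2549 - 31) + (27*(-13) - 12) = 2518 + (-351 - 12) = 2518 - 363 = 2155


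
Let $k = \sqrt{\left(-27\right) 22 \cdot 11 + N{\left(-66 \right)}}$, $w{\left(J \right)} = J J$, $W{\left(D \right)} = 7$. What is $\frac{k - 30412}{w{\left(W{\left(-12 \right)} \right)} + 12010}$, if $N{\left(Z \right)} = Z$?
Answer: $- \frac{30412}{12059} + \frac{10 i \sqrt{66}}{12059} \approx -2.5219 + 0.0067369 i$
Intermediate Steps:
$w{\left(J \right)} = J^{2}$
$k = 10 i \sqrt{66}$ ($k = \sqrt{\left(-27\right) 22 \cdot 11 - 66} = \sqrt{\left(-594\right) 11 - 66} = \sqrt{-6534 - 66} = \sqrt{-6600} = 10 i \sqrt{66} \approx 81.24 i$)
$\frac{k - 30412}{w{\left(W{\left(-12 \right)} \right)} + 12010} = \frac{10 i \sqrt{66} - 30412}{7^{2} + 12010} = \frac{-30412 + 10 i \sqrt{66}}{49 + 12010} = \frac{-30412 + 10 i \sqrt{66}}{12059} = \left(-30412 + 10 i \sqrt{66}\right) \frac{1}{12059} = - \frac{30412}{12059} + \frac{10 i \sqrt{66}}{12059}$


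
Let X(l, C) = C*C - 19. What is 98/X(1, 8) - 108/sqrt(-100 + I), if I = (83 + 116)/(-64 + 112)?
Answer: 98/45 + 432*I*sqrt(13803)/4601 ≈ 2.1778 + 11.031*I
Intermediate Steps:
X(l, C) = -19 + C**2 (X(l, C) = C**2 - 19 = -19 + C**2)
I = 199/48 ≈ 4.1458
98/X(1, 8) - 108/sqrt(-100 + I) = 98/(-19 + 8**2) - 108/sqrt(-100 + 199/48) = 98/(-19 + 64) - 108*(-4*I*sqrt(13803)/4601) = 98/45 - 108*(-4*I*sqrt(13803)/4601) = 98*(1/45) - (-432)*I*sqrt(13803)/4601 = 98/45 + 432*I*sqrt(13803)/4601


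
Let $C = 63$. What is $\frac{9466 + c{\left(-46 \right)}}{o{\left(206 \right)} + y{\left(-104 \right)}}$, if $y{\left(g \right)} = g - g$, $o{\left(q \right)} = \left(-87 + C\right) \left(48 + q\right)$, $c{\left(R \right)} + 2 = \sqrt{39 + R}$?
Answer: $- \frac{1183}{762} - \frac{i \sqrt{7}}{6096} \approx -1.5525 - 0.00043401 i$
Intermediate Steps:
$c{\left(R \right)} = -2 + \sqrt{39 + R}$
$o{\left(q \right)} = -1152 - 24 q$ ($o{\left(q \right)} = \left(-87 + 63\right) \left(48 + q\right) = - 24 \left(48 + q\right) = -1152 - 24 q$)
$y{\left(g \right)} = 0$
$\frac{9466 + c{\left(-46 \right)}}{o{\left(206 \right)} + y{\left(-104 \right)}} = \frac{9466 - \left(2 - \sqrt{39 - 46}\right)}{\left(-1152 - 4944\right) + 0} = \frac{9466 - \left(2 - \sqrt{-7}\right)}{\left(-1152 - 4944\right) + 0} = \frac{9466 - \left(2 - i \sqrt{7}\right)}{-6096 + 0} = \frac{9464 + i \sqrt{7}}{-6096} = \left(9464 + i \sqrt{7}\right) \left(- \frac{1}{6096}\right) = - \frac{1183}{762} - \frac{i \sqrt{7}}{6096}$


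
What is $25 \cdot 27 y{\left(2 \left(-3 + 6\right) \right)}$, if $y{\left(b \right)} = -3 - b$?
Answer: $-6075$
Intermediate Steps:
$25 \cdot 27 y{\left(2 \left(-3 + 6\right) \right)} = 25 \cdot 27 \left(-3 - 2 \left(-3 + 6\right)\right) = 675 \left(-3 - 2 \cdot 3\right) = 675 \left(-3 - 6\right) = 675 \left(-9\right) = -6075$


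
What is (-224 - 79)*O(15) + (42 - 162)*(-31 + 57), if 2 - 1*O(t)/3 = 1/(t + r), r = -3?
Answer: -19449/4 ≈ -4862.3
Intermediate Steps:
O(t) = 6 - 3/(-3 + t) (O(t) = 6 - 3/(t - 3) = 6 - 3/(-3 + t))
(-224 - 79)*O(15) + (42 - 162)*(-31 + 57) = (-224 - 79)*(3*(-7 + 2*15)/(-3 + 15)) + (42 - 162)*(-31 + 57) = -909*(-7 + 30)/12 - 120*26 = -909*23/12 - 3120 = -303*23/4 - 3120 = -6969/4 - 3120 = -19449/4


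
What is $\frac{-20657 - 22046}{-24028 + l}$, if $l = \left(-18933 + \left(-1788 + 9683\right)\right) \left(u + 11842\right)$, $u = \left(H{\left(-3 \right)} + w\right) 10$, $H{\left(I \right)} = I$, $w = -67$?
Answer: $\frac{42703}{123009424} \approx 0.00034715$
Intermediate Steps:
$u = -700$ ($u = \left(-3 - 67\right) 10 = \left(-70\right) 10 = -700$)
$l = -122985396$ ($l = \left(-18933 + \left(-1788 + 9683\right)\right) \left(-700 + 11842\right) = \left(-18933 + 7895\right) 11142 = \left(-11038\right) 11142 = -122985396$)
$\frac{-20657 - 22046}{-24028 + l} = \frac{-20657 - 22046}{-24028 - 122985396} = - \frac{42703}{-123009424} = \left(-42703\right) \left(- \frac{1}{123009424}\right) = \frac{42703}{123009424}$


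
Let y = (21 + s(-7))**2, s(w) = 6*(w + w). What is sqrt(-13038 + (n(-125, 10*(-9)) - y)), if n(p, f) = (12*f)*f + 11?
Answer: 2*sqrt(20051) ≈ 283.20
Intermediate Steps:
s(w) = 12*w (s(w) = 6*(2*w) = 12*w)
y = 3969 (y = (21 + 12*(-7))**2 = (21 - 84)**2 = (-63)**2 = 3969)
n(p, f) = 11 + 12*f**2 (n(p, f) = 12*f**2 + 11 = 11 + 12*f**2)
sqrt(-13038 + (n(-125, 10*(-9)) - y)) = sqrt(-13038 + ((11 + 12*(10*(-9))**2) - 1*3969)) = sqrt(-13038 + ((11 + 12*(-90)**2) - 3969)) = sqrt(-13038 + ((11 + 12*8100) - 3969)) = sqrt(-13038 + ((11 + 97200) - 3969)) = sqrt(-13038 + (97211 - 3969)) = sqrt(-13038 + 93242) = sqrt(80204) = 2*sqrt(20051)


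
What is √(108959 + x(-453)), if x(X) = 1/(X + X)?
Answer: √89437468818/906 ≈ 330.09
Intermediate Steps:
x(X) = 1/(2*X)
√(108959 + x(-453)) = √(108959 + (½)/(-453)) = √(108959 + (½)*(-1/453)) = √(108959 - 1/906) = √(98716853/906) = √89437468818/906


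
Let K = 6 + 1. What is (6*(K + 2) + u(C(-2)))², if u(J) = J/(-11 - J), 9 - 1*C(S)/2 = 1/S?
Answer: 2563201/900 ≈ 2848.0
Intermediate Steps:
C(S) = 18 - 2/S
K = 7
(6*(K + 2) + u(C(-2)))² = (6*(7 + 2) - (18 - 2/(-2))/(11 + (18 - 2/(-2))))² = (6*9 - (18 - 2*(-½))/(11 + (18 - 2*(-½))))² = (54 - (18 + 1)/(11 + (18 + 1)))² = (54 - 1*19/(11 + 19))² = (54 - 1*19/30)² = (54 - 1*19*1/30)² = (54 - 19/30)² = (1601/30)² = 2563201/900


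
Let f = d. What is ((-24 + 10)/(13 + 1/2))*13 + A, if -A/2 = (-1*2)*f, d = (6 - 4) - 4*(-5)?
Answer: 2012/27 ≈ 74.519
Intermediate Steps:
d = 22 (d = 2 + 20 = 22)
f = 22
A = 88 (A = -2*(-1*2)*22 = -(-4)*22 = -2*(-44) = 88)
((-24 + 10)/(13 + 1/2))*13 + A = ((-24 + 10)/(13 + 1/2))*13 + 88 = -14/(13 + ½)*13 + 88 = -14/27/2*13 + 88 = -14*2/27*13 + 88 = -28/27*13 + 88 = -364/27 + 88 = 2012/27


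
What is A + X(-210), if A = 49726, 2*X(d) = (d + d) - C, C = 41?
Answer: 98991/2 ≈ 49496.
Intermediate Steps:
X(d) = -41/2 + d (X(d) = ((d + d) - 1*41)/2 = (2*d - 41)/2 = (-41 + 2*d)/2 = -41/2 + d)
A + X(-210) = 49726 + (-41/2 - 210) = 49726 - 461/2 = 98991/2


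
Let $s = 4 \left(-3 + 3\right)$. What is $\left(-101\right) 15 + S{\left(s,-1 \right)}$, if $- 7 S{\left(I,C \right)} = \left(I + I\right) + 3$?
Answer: $- \frac{10608}{7} \approx -1515.4$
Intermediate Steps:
$s = 0$ ($s = 4 \cdot 0 = 0$)
$S{\left(I,C \right)} = - \frac{3}{7} - \frac{2 I}{7}$ ($S{\left(I,C \right)} = - \frac{\left(I + I\right) + 3}{7} = - \frac{2 I + 3}{7} = - \frac{3 + 2 I}{7} = - \frac{3}{7} - \frac{2 I}{7}$)
$\left(-101\right) 15 + S{\left(s,-1 \right)} = \left(-101\right) 15 - \frac{3}{7} = -1515 + \left(- \frac{3}{7} + 0\right) = -1515 - \frac{3}{7} = - \frac{10608}{7}$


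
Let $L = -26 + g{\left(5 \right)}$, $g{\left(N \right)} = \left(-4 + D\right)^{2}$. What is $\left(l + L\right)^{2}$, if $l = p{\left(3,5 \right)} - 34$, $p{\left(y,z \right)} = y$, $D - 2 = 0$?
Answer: $2809$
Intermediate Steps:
$D = 2$ ($D = 2 + 0 = 2$)
$g{\left(N \right)} = 4$ ($g{\left(N \right)} = \left(-4 + 2\right)^{2} = \left(-2\right)^{2} = 4$)
$l = -31$ ($l = 3 - 34 = -31$)
$L = -22$ ($L = -26 + 4 = -22$)
$\left(l + L\right)^{2} = \left(-31 - 22\right)^{2} = \left(-53\right)^{2} = 2809$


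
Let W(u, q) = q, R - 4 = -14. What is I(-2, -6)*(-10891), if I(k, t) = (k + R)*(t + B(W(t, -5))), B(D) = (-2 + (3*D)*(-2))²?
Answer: 101678376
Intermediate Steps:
R = -10 (R = 4 - 14 = -10)
B(D) = (-2 - 6*D)²
I(k, t) = (-10 + k)*(784 + t) (I(k, t) = (k - 10)*(t + 4*(1 + 3*(-5))²) = (-10 + k)*(t + 4*(1 - 15)²) = (-10 + k)*(t + 4*(-14)²) = (-10 + k)*(t + 4*196) = (-10 + k)*(t + 784) = (-10 + k)*(784 + t))
I(-2, -6)*(-10891) = (-7840 - 10*(-6) + 784*(-2) - 2*(-6))*(-10891) = (-7840 + 60 - 1568 + 12)*(-10891) = -9336*(-10891) = 101678376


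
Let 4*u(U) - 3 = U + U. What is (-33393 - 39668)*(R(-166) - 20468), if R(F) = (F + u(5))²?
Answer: -7036724093/16 ≈ -4.3980e+8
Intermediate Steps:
u(U) = ¾ + U/2 (u(U) = ¾ + (U + U)/4 = ¾ + (2*U)/4 = ¾ + U/2)
R(F) = (13/4 + F)² (R(F) = (F + (¾ + (½)*5))² = (F + (¾ + 5/2))² = (F + 13/4)² = (13/4 + F)²)
(-33393 - 39668)*(R(-166) - 20468) = (-33393 - 39668)*((13 + 4*(-166))²/16 - 20468) = -73061*((13 - 664)²/16 - 20468) = -73061*((1/16)*(-651)² - 20468) = -73061*((1/16)*423801 - 20468) = -73061*(423801/16 - 20468) = -73061*96313/16 = -7036724093/16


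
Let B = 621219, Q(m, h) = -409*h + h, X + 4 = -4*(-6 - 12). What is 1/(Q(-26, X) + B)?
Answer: 1/593475 ≈ 1.6850e-6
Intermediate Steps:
X = 68 (X = -4 - 4*(-6 - 12) = -4 - 4*(-18) = -4 + 72 = 68)
Q(m, h) = -408*h
1/(Q(-26, X) + B) = 1/(-408*68 + 621219) = 1/(-27744 + 621219) = 1/593475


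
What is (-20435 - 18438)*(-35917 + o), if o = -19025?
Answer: 2135760366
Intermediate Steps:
(-20435 - 18438)*(-35917 + o) = (-20435 - 18438)*(-35917 - 19025) = -38873*(-54942) = 2135760366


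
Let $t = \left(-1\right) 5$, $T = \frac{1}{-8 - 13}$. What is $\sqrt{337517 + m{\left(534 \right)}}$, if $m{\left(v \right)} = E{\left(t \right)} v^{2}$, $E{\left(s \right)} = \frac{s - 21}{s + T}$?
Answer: $\frac{\sqrt{5074007417}}{53} \approx 1344.0$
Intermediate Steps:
$T = - \frac{1}{21}$ ($T = \frac{1}{-21} = - \frac{1}{21} \approx -0.047619$)
$t = -5$
$E{\left(s \right)} = \frac{-21 + s}{- \frac{1}{21} + s}$ ($E{\left(s \right)} = \frac{s - 21}{s - \frac{1}{21}} = \frac{-21 + s}{- \frac{1}{21} + s}$)
$m{\left(v \right)} = \frac{273 v^{2}}{53}$ ($m{\left(v \right)} = \frac{21 \left(-21 - 5\right)}{-1 + 21 \left(-5\right)} v^{2} = 21 \frac{1}{-1 - 105} \left(-26\right) v^{2} = 21 \frac{1}{-106} \left(-26\right) v^{2} = 21 \left(- \frac{1}{106}\right) \left(-26\right) v^{2} = \frac{273 v^{2}}{53}$)
$\sqrt{337517 + m{\left(534 \right)}} = \sqrt{337517 + \frac{273 \cdot 534^{2}}{53}} = \sqrt{337517 + \frac{273}{53} \cdot 285156} = \sqrt{337517 + \frac{77847588}{53}} = \sqrt{\frac{95735989}{53}} = \frac{\sqrt{5074007417}}{53}$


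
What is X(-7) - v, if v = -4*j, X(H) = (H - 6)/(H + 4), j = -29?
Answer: -335/3 ≈ -111.67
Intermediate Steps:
X(H) = (-6 + H)/(4 + H)
v = 116 (v = -4*(-29) = 116)
X(-7) - v = (-6 - 7)/(4 - 7) - 1*116 = -13/(-3) - 116 = -⅓*(-13) - 116 = 13/3 - 116 = -335/3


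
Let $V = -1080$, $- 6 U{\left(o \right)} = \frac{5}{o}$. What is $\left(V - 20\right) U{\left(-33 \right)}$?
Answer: $- \frac{250}{9} \approx -27.778$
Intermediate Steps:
$U{\left(o \right)} = - \frac{5}{6 o}$ ($U{\left(o \right)} = - \frac{5 \frac{1}{o}}{6} = - \frac{5}{6 o}$)
$\left(V - 20\right) U{\left(-33 \right)} = \left(-1080 - 20\right) \left(- \frac{5}{6 \left(-33\right)}\right) = - 1100 \left(\left(- \frac{5}{6}\right) \left(- \frac{1}{33}\right)\right) = \left(-1100\right) \frac{5}{198} = - \frac{250}{9}$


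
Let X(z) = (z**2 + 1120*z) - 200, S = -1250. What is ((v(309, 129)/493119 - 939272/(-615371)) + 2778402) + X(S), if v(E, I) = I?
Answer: 297453271488360275/101150377383 ≈ 2.9407e+6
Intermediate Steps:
X(z) = -200 + z**2 + 1120*z
((v(309, 129)/493119 - 939272/(-615371)) + 2778402) + X(S) = ((129/493119 - 939272/(-615371)) + 2778402) + (-200 + (-1250)**2 + 1120*(-1250)) = ((129*(1/493119) - 939272*(-1/615371)) + 2778402) + (-200 + 1562500 - 1400000) = ((43/164373 + 939272/615371) + 2778402) + 162300 = (154417417409/101150377383 + 2778402) + 162300 = 281036565239099375/101150377383 + 162300 = 297453271488360275/101150377383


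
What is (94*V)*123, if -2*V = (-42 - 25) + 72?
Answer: -28905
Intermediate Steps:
V = -5/2 (V = -((-42 - 25) + 72)/2 = -(-67 + 72)/2 = -½*5 = -5/2 ≈ -2.5000)
(94*V)*123 = (94*(-5/2))*123 = -235*123 = -28905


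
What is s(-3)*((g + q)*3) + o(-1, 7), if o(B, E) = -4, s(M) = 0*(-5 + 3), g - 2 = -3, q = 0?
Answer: -4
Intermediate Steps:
g = -1 (g = 2 - 3 = -1)
s(M) = 0 (s(M) = 0*(-2) = 0)
s(-3)*((g + q)*3) + o(-1, 7) = 0*((-1 + 0)*3) - 4 = 0*(-1*3) - 4 = 0*(-3) - 4 = 0 - 4 = -4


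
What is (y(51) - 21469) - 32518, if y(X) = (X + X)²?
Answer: -43583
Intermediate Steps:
y(X) = 4*X² (y(X) = (2*X)² = 4*X²)
(y(51) - 21469) - 32518 = (4*51² - 21469) - 32518 = (4*2601 - 21469) - 32518 = (10404 - 21469) - 32518 = -11065 - 32518 = -43583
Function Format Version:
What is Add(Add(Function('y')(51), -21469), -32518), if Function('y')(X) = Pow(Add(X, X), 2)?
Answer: -43583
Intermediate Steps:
Function('y')(X) = Mul(4, Pow(X, 2)) (Function('y')(X) = Pow(Mul(2, X), 2) = Mul(4, Pow(X, 2)))
Add(Add(Function('y')(51), -21469), -32518) = Add(Add(Mul(4, Pow(51, 2)), -21469), -32518) = Add(Add(Mul(4, 2601), -21469), -32518) = Add(Add(10404, -21469), -32518) = Add(-11065, -32518) = -43583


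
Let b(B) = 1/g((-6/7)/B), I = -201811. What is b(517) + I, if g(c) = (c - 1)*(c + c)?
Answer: -8765681339/43500 ≈ -2.0151e+5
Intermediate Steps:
g(c) = 2*c*(-1 + c) (g(c) = (-1 + c)*(2*c) = 2*c*(-1 + c))
b(B) = -7*B/(12*(-1 - 6/(7*B))) (b(B) = 1/(2*((-6/7)/B)*(-1 + (-6/7)/B)) = 1/(2*((-6*⅐)/B)*(-1 + (-6*⅐)/B)) = 1/(2*(-6/(7*B))*(-1 - 6/(7*B))) = 1/(-12*(-1 - 6/(7*B))/(7*B)) = -7*B/(12*(-1 - 6/(7*B))))
b(517) + I = (49/12)*517²/(6 + 7*517) - 201811 = (49/12)*267289/(6 + 3619) - 201811 = (49/12)*267289/3625 - 201811 = (49/12)*267289*(1/3625) - 201811 = 13097161/43500 - 201811 = -8765681339/43500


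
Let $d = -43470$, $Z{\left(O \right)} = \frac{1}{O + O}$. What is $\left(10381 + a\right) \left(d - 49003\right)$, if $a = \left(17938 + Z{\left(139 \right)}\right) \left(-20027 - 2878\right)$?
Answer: $\frac{10562170480554511}{278} \approx 3.7993 \cdot 10^{13}$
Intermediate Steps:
$Z{\left(O \right)} = \frac{1}{2 O}$
$a = - \frac{114221852325}{278}$ ($a = \left(17938 + \frac{1}{2 \cdot 139}\right) \left(-20027 - 2878\right) = \left(17938 + \frac{1}{2} \cdot \frac{1}{139}\right) \left(-22905\right) = \left(17938 + \frac{1}{278}\right) \left(-22905\right) = \frac{4986765}{278} \left(-22905\right) = - \frac{114221852325}{278} \approx -4.1087 \cdot 10^{8}$)
$\left(10381 + a\right) \left(d - 49003\right) = \left(10381 - \frac{114221852325}{278}\right) \left(-43470 - 49003\right) = \left(- \frac{114218966407}{278}\right) \left(-92473\right) = \frac{10562170480554511}{278}$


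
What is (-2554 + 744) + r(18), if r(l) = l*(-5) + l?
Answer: -1882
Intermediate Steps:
r(l) = -4*l (r(l) = -5*l + l = -4*l)
(-2554 + 744) + r(18) = (-2554 + 744) - 4*18 = -1810 - 72 = -1882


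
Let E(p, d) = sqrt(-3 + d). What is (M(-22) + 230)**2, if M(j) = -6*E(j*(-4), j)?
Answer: 52000 - 13800*I ≈ 52000.0 - 13800.0*I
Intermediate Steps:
M(j) = -6*sqrt(-3 + j)
(M(-22) + 230)**2 = (-6*sqrt(-3 - 22) + 230)**2 = (-30*I + 230)**2 = (230 - 30*I)**2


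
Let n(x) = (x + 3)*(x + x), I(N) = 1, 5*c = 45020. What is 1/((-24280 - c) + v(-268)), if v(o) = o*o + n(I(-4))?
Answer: 1/38548 ≈ 2.5942e-5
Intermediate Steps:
c = 9004 (c = (⅕)*45020 = 9004)
n(x) = 2*x*(3 + x) (n(x) = (3 + x)*(2*x) = 2*x*(3 + x))
v(o) = 8 + o² (v(o) = o*o + 2*1*(3 + 1) = o² + 2*1*4 = o² + 8 = 8 + o²)
1/((-24280 - c) + v(-268)) = 1/((-24280 - 1*9004) + (8 + (-268)²)) = 1/((-24280 - 9004) + (8 + 71824)) = 1/(-33284 + 71832) = 1/38548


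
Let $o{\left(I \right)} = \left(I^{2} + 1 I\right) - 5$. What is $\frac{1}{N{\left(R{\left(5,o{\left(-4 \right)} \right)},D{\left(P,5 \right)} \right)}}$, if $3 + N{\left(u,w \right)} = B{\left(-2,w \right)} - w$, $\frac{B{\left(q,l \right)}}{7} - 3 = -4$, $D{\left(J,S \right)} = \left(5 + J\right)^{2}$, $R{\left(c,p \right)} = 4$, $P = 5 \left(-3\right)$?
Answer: $- \frac{1}{110} \approx -0.0090909$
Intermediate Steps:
$o{\left(I \right)} = -5 + I + I^{2}$ ($o{\left(I \right)} = \left(I^{2} + I\right) - 5 = \left(I + I^{2}\right) - 5 = -5 + I + I^{2}$)
$P = -15$
$B{\left(q,l \right)} = -7$ ($B{\left(q,l \right)} = 21 + 7 \left(-4\right) = 21 - 28 = -7$)
$N{\left(u,w \right)} = -10 - w$ ($N{\left(u,w \right)} = -3 - \left(7 + w\right) = -10 - w$)
$\frac{1}{N{\left(R{\left(5,o{\left(-4 \right)} \right)},D{\left(P,5 \right)} \right)}} = \frac{1}{-10 - \left(5 - 15\right)^{2}} = \frac{1}{-10 - \left(-10\right)^{2}} = \frac{1}{-10 - 100} = \frac{1}{-110} = - \frac{1}{110}$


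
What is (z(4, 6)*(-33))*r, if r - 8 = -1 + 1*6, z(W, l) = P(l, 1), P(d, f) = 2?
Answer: -858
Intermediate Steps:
z(W, l) = 2
r = 13 (r = 8 + (-1 + 1*6) = 8 + (-1 + 6) = 8 + 5 = 13)
(z(4, 6)*(-33))*r = (2*(-33))*13 = -66*13 = -858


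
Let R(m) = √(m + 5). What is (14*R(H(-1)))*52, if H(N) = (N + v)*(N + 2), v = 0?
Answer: 1456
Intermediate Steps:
H(N) = N*(2 + N) (H(N) = (N + 0)*(N + 2) = N*(2 + N))
R(m) = √(5 + m)
(14*R(H(-1)))*52 = (14*√(5 - (2 - 1)))*52 = (14*√(5 - 1*1))*52 = (14*√(5 - 1))*52 = (14*√4)*52 = (14*2)*52 = 28*52 = 1456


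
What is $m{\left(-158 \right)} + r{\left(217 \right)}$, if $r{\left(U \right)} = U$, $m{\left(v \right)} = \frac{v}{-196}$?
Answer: $\frac{21345}{98} \approx 217.81$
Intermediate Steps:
$m{\left(v \right)} = - \frac{v}{196}$ ($m{\left(v \right)} = v \left(- \frac{1}{196}\right) = - \frac{v}{196}$)
$m{\left(-158 \right)} + r{\left(217 \right)} = \left(- \frac{1}{196}\right) \left(-158\right) + 217 = \frac{79}{98} + 217 = \frac{21345}{98}$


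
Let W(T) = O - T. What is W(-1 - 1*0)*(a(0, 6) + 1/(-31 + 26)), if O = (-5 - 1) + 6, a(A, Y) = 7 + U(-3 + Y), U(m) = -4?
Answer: 14/5 ≈ 2.8000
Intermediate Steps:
a(A, Y) = 3 (a(A, Y) = 7 - 4 = 3)
O = 0 (O = -6 + 6 = 0)
W(T) = -T (W(T) = 0 - T = -T)
W(-1 - 1*0)*(a(0, 6) + 1/(-31 + 26)) = (-(-1 - 1*0))*(3 + 1/(-31 + 26)) = (-(-1 + 0))*(3 + 1/(-5)) = (-1*(-1))*(3 - 1/5) = 1*(14/5) = 14/5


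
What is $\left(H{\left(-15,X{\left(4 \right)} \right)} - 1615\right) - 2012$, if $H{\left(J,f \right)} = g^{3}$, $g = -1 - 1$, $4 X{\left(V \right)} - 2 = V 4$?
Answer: $-3635$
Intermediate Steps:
$X{\left(V \right)} = \frac{1}{2} + V$ ($X{\left(V \right)} = \frac{1}{2} + \frac{V 4}{4} = \frac{1}{2} + \frac{4 V}{4} = \frac{1}{2} + V$)
$g = -2$ ($g = -1 - 1 = -2$)
$H{\left(J,f \right)} = -8$ ($H{\left(J,f \right)} = \left(-2\right)^{3} = -8$)
$\left(H{\left(-15,X{\left(4 \right)} \right)} - 1615\right) - 2012 = \left(-8 - 1615\right) - 2012 = -1623 - 2012 = -3635$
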